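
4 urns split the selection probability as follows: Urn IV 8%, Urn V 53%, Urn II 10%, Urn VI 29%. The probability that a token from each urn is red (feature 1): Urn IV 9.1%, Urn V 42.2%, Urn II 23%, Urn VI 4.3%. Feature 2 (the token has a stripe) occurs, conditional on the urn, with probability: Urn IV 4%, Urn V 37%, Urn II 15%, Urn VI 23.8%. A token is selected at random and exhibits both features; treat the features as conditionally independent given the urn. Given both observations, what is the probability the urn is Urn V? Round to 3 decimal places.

0.925

Prior × likelihood for each hypothesis:
  Urn IV: 0.08 × 0.091 × 0.04 = 0.0002912
  Urn V: 0.53 × 0.422 × 0.37 = 0.0827542
  Urn II: 0.1 × 0.23 × 0.15 = 0.00345
  Urn VI: 0.29 × 0.043 × 0.238 = 0.00296786
Normalizing constant = 0.08946326.
P(Urn V | evidence) = 0.0827542 / 0.08946326 ≈ 0.925.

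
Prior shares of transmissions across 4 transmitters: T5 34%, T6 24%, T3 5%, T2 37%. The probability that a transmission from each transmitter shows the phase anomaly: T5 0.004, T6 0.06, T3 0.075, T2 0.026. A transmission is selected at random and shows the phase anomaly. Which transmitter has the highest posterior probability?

Unnormalized posteriors (prior × likelihood):
  T5: 0.34 × 0.004 = 0.00136
  T6: 0.24 × 0.06 = 0.0144
  T3: 0.05 × 0.075 = 0.00375
  T2: 0.37 × 0.026 = 0.00962
Sum = 0.02913.
Largest term belongs to T6, so T6 is most probable.

T6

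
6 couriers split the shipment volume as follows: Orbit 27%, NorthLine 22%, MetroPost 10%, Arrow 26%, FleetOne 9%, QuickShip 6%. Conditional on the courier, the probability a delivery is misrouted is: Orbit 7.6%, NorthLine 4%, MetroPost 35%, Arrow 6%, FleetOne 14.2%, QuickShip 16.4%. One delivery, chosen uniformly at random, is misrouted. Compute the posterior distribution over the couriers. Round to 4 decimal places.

Compute prior × likelihood for every hypothesis:
  Orbit: 0.27 × 0.076 = 0.02052
  NorthLine: 0.22 × 0.04 = 0.0088
  MetroPost: 0.1 × 0.35 = 0.035
  Arrow: 0.26 × 0.06 = 0.0156
  FleetOne: 0.09 × 0.142 = 0.01278
  QuickShip: 0.06 × 0.164 = 0.00984
Total = 0.10254.
P(Orbit | misrouted) = 0.02052/0.10254 ≈ 0.2001
P(NorthLine | misrouted) = 0.0088/0.10254 ≈ 0.0858
P(MetroPost | misrouted) = 0.035/0.10254 ≈ 0.3413
P(Arrow | misrouted) = 0.0156/0.10254 ≈ 0.1521
P(FleetOne | misrouted) = 0.01278/0.10254 ≈ 0.1246
P(QuickShip | misrouted) = 0.00984/0.10254 ≈ 0.0960
(Check: 0.2001+0.0858+0.3413+0.1521+0.1246+0.0960 = 0.9999.)

Orbit 0.2001, NorthLine 0.0858, MetroPost 0.3413, Arrow 0.1521, FleetOne 0.1246, QuickShip 0.0960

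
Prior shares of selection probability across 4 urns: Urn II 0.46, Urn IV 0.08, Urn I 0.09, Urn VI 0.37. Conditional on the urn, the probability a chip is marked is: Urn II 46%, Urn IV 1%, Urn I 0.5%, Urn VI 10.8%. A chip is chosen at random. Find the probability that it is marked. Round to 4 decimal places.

Unnormalized posteriors (prior × likelihood):
  Urn II: 0.46 × 0.46 = 0.2116
  Urn IV: 0.08 × 0.01 = 0.0008
  Urn I: 0.09 × 0.005 = 0.00045
  Urn VI: 0.37 × 0.108 = 0.03996
P(marked) = 0.2116 + 0.0008 + 0.00045 + 0.03996 = 0.25281 → 0.2528.

0.2528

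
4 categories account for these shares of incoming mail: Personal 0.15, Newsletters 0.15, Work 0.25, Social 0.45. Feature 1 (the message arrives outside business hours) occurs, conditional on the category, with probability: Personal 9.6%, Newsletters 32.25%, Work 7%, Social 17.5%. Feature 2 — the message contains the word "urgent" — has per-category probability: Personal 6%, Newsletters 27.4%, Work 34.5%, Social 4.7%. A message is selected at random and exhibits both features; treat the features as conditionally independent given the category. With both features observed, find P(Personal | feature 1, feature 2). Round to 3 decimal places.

0.036

Compute prior × likelihood for every hypothesis:
  Personal: 0.15 × 0.096 × 0.06 = 0.000864
  Newsletters: 0.15 × 0.3225 × 0.274 = 0.01325475
  Work: 0.25 × 0.07 × 0.345 = 0.0060375
  Social: 0.45 × 0.175 × 0.047 = 0.00370125
Sum = 0.0238575.
P(Personal | evidence) = 0.000864 / 0.0238575 ≈ 0.036.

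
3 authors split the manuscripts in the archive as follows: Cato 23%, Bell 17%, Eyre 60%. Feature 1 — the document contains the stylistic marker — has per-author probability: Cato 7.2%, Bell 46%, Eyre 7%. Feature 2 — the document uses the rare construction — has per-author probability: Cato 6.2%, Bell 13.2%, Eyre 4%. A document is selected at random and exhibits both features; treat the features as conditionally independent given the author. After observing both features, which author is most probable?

Prior × likelihood for each hypothesis:
  Cato: 0.23 × 0.072 × 0.062 = 0.00102672
  Bell: 0.17 × 0.46 × 0.132 = 0.0103224
  Eyre: 0.6 × 0.07 × 0.04 = 0.00168
Sum = 0.01302912.
Largest term belongs to Bell, so Bell is most probable.

Bell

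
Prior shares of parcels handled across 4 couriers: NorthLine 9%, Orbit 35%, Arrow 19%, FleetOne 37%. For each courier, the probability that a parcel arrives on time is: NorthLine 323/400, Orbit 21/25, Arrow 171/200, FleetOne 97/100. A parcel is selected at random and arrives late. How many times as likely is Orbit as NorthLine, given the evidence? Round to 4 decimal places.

3.2323

Taking complements, P(late | each) = NorthLine 0.1925, Orbit 0.16, Arrow 0.145, FleetOne 0.03.
By Bayes' rule, posterior ∝ prior × likelihood:
  NorthLine: 0.09 × 0.1925 = 0.017325
  Orbit: 0.35 × 0.16 = 0.056
  Arrow: 0.19 × 0.145 = 0.02755
  FleetOne: 0.37 × 0.03 = 0.0111
Sum = 0.111975.
The ratio is 0.056 / 0.017325 (the normalizer cancels) = 3.2323.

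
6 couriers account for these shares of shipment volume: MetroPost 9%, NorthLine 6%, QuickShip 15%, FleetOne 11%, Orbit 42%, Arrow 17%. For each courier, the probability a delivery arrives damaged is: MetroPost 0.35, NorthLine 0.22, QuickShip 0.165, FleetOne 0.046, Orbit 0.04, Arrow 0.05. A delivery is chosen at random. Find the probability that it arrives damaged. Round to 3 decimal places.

Prior × likelihood for each hypothesis:
  MetroPost: 0.09 × 0.35 = 0.0315
  NorthLine: 0.06 × 0.22 = 0.0132
  QuickShip: 0.15 × 0.165 = 0.02475
  FleetOne: 0.11 × 0.046 = 0.00506
  Orbit: 0.42 × 0.04 = 0.0168
  Arrow: 0.17 × 0.05 = 0.0085
P(damaged) = 0.0315 + 0.0132 + 0.02475 + 0.00506 + 0.0168 + 0.0085 = 0.09981 → 0.100.

0.100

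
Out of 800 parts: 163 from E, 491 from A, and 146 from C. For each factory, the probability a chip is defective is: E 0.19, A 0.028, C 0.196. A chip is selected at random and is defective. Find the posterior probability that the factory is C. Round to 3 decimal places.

0.390

Prior × likelihood for each hypothesis:
  E: 0.20375 × 0.19 = 0.0387125
  A: 0.61375 × 0.028 = 0.017185
  C: 0.1825 × 0.196 = 0.03577
Sum = 0.0916675.
P(C | evidence) = 0.03577 / 0.0916675 ≈ 0.390.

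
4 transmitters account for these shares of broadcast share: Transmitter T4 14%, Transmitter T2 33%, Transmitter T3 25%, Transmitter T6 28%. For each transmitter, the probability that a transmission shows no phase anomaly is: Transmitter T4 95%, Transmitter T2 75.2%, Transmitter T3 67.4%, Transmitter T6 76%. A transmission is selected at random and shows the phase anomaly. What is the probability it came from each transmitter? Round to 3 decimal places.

Taking complements, P(anomaly | each) = Transmitter T4 0.05, Transmitter T2 0.248, Transmitter T3 0.326, Transmitter T6 0.24.
Unnormalized posteriors (prior × likelihood):
  Transmitter T4: 0.14 × 0.05 = 0.007
  Transmitter T2: 0.33 × 0.248 = 0.08184
  Transmitter T3: 0.25 × 0.326 = 0.0815
  Transmitter T6: 0.28 × 0.24 = 0.0672
Sum = 0.23754.
P(Transmitter T4 | anomaly) = 0.007/0.23754 ≈ 0.029
P(Transmitter T2 | anomaly) = 0.08184/0.23754 ≈ 0.345
P(Transmitter T3 | anomaly) = 0.0815/0.23754 ≈ 0.343
P(Transmitter T6 | anomaly) = 0.0672/0.23754 ≈ 0.283

Transmitter T4 0.029, Transmitter T2 0.345, Transmitter T3 0.343, Transmitter T6 0.283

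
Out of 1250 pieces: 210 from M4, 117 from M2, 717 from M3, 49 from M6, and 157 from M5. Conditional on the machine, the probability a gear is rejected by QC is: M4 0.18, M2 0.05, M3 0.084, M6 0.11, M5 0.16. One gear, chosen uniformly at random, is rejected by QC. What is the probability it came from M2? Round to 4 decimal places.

Unnormalized posteriors (prior × likelihood):
  M4: 0.168 × 0.18 = 0.03024
  M2: 0.0936 × 0.05 = 0.00468
  M3: 0.5736 × 0.084 = 0.0481824
  M6: 0.0392 × 0.11 = 0.004312
  M5: 0.1256 × 0.16 = 0.020096
Total = 0.1075104.
P(M2 | evidence) = 0.00468 / 0.1075104 ≈ 0.0435.

0.0435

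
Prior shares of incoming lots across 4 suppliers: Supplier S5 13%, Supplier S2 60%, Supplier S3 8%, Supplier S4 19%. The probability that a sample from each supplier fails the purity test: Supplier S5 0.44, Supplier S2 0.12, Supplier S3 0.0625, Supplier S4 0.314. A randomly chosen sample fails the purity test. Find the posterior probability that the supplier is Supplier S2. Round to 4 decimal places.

Prior × likelihood for each hypothesis:
  Supplier S5: 0.13 × 0.44 = 0.0572
  Supplier S2: 0.6 × 0.12 = 0.072
  Supplier S3: 0.08 × 0.0625 = 0.005
  Supplier S4: 0.19 × 0.314 = 0.05966
Total = 0.19386.
P(Supplier S2 | evidence) = 0.072 / 0.19386 ≈ 0.3714.

0.3714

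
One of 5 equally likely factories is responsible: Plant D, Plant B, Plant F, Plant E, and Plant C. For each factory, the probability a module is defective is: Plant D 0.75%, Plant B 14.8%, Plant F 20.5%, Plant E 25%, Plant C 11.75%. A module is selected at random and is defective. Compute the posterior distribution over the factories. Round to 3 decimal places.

Plant D 0.010, Plant B 0.203, Plant F 0.282, Plant E 0.343, Plant C 0.161

With a uniform prior (1/5 each), posterior ∝ likelihood:
  Plant D: 0.0075
  Plant B: 0.148
  Plant F: 0.205
  Plant E: 0.25
  Plant C: 0.1175
Normalizing constant = 0.728.
P(Plant D | defective) = 0.0075/0.728 ≈ 0.010
P(Plant B | defective) = 0.148/0.728 ≈ 0.203
P(Plant F | defective) = 0.205/0.728 ≈ 0.282
P(Plant E | defective) = 0.25/0.728 ≈ 0.343
P(Plant C | defective) = 0.1175/0.728 ≈ 0.161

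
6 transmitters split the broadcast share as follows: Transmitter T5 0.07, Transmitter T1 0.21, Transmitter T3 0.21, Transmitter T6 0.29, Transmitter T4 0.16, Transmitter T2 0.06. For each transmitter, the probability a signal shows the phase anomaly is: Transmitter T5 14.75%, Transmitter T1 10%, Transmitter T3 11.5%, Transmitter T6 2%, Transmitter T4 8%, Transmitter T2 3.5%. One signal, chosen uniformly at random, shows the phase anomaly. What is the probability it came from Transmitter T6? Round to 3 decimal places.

Compute prior × likelihood for every hypothesis:
  Transmitter T5: 0.07 × 0.1475 = 0.010325
  Transmitter T1: 0.21 × 0.1 = 0.021
  Transmitter T3: 0.21 × 0.115 = 0.02415
  Transmitter T6: 0.29 × 0.02 = 0.0058
  Transmitter T4: 0.16 × 0.08 = 0.0128
  Transmitter T2: 0.06 × 0.035 = 0.0021
Total = 0.076175.
P(Transmitter T6 | evidence) = 0.0058 / 0.076175 ≈ 0.076.

0.076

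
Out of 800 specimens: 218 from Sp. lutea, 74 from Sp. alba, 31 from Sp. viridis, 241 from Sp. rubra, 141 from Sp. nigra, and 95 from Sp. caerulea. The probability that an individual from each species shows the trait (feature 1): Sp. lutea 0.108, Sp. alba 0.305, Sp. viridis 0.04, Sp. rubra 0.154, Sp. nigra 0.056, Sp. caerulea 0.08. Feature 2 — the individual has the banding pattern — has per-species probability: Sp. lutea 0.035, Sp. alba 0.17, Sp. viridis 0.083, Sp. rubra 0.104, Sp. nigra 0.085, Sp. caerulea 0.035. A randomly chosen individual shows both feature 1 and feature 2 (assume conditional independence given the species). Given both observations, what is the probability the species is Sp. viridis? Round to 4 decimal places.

0.0108

By Bayes' rule, posterior ∝ prior × likelihood:
  Sp. lutea: 0.2725 × 0.108 × 0.035 = 0.00103005
  Sp. alba: 0.0925 × 0.305 × 0.17 = 0.004796125
  Sp. viridis: 0.03875 × 0.04 × 0.083 = 0.00012865
  Sp. rubra: 0.30125 × 0.154 × 0.104 = 0.00482482
  Sp. nigra: 0.17625 × 0.056 × 0.085 = 0.00083895
  Sp. caerulea: 0.11875 × 0.08 × 0.035 = 0.0003325
Sum = 0.011951095.
P(Sp. viridis | evidence) = 0.00012865 / 0.011951095 ≈ 0.0108.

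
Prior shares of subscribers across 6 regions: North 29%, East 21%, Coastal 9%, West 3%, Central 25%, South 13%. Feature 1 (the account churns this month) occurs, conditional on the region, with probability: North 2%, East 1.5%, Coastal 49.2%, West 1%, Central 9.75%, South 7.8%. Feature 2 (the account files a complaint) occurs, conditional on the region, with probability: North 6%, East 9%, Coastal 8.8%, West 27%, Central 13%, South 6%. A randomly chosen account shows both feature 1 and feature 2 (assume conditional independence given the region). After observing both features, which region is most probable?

Coastal

Unnormalized posteriors (prior × likelihood):
  North: 0.29 × 0.02 × 0.06 = 0.000348
  East: 0.21 × 0.015 × 0.09 = 0.0002835
  Coastal: 0.09 × 0.492 × 0.088 = 0.00389664
  West: 0.03 × 0.01 × 0.27 = 0.000081
  Central: 0.25 × 0.0975 × 0.13 = 0.00316875
  South: 0.13 × 0.078 × 0.06 = 0.0006084
Normalizing constant = 0.00838629.
Largest term belongs to Coastal, so Coastal is most probable.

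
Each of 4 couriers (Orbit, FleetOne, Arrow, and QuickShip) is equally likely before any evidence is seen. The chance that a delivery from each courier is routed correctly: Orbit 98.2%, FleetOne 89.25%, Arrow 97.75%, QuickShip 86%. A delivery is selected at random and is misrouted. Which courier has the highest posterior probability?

QuickShip

Taking complements, P(misrouted | each) = Orbit 0.018, FleetOne 0.1075, Arrow 0.0225, QuickShip 0.14.
Since the prior is uniform, the posterior is proportional to the likelihood:
  Orbit: 0.018
  FleetOne: 0.1075
  Arrow: 0.0225
  QuickShip: 0.14
Normalizing constant = 0.288.
Largest term belongs to QuickShip, so QuickShip is most probable.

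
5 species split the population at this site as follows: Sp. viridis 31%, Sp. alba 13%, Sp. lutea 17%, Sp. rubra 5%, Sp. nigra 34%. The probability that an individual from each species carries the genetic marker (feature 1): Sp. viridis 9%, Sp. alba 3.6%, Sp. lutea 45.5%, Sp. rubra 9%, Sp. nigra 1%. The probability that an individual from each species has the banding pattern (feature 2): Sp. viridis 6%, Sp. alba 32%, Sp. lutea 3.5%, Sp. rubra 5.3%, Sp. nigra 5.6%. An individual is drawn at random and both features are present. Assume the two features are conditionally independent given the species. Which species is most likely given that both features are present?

Sp. lutea

By Bayes' rule, posterior ∝ prior × likelihood:
  Sp. viridis: 0.31 × 0.09 × 0.06 = 0.001674
  Sp. alba: 0.13 × 0.036 × 0.32 = 0.0014976
  Sp. lutea: 0.17 × 0.455 × 0.035 = 0.00270725
  Sp. rubra: 0.05 × 0.09 × 0.053 = 0.0002385
  Sp. nigra: 0.34 × 0.01 × 0.056 = 0.0001904
Sum = 0.00630775.
Largest term belongs to Sp. lutea, so Sp. lutea is most probable.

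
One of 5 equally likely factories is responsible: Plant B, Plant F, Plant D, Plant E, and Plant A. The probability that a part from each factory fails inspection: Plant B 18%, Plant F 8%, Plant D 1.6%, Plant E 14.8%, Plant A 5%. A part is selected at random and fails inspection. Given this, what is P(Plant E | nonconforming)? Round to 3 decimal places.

With a uniform prior (1/5 each), posterior ∝ likelihood:
  Plant B: 0.18
  Plant F: 0.08
  Plant D: 0.016
  Plant E: 0.148
  Plant A: 0.05
Sum = 0.474.
P(Plant E | evidence) = 0.148 / 0.474 ≈ 0.312.

0.312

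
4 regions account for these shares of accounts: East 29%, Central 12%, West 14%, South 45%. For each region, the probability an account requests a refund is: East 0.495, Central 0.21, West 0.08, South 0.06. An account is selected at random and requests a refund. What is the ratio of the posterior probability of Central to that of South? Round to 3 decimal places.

Compute prior × likelihood for every hypothesis:
  East: 0.29 × 0.495 = 0.14355
  Central: 0.12 × 0.21 = 0.0252
  West: 0.14 × 0.08 = 0.0112
  South: 0.45 × 0.06 = 0.027
Normalizing constant = 0.20695.
The ratio is 0.0252 / 0.027 (the normalizer cancels) = 0.933.

0.933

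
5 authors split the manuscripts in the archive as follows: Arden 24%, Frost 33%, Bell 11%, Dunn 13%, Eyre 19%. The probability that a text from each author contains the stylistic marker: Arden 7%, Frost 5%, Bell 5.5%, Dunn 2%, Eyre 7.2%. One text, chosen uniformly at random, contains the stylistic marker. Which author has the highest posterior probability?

Arden

By Bayes' rule, posterior ∝ prior × likelihood:
  Arden: 0.24 × 0.07 = 0.0168
  Frost: 0.33 × 0.05 = 0.0165
  Bell: 0.11 × 0.055 = 0.00605
  Dunn: 0.13 × 0.02 = 0.0026
  Eyre: 0.19 × 0.072 = 0.01368
Total = 0.05563.
Largest term belongs to Arden, so Arden is most probable.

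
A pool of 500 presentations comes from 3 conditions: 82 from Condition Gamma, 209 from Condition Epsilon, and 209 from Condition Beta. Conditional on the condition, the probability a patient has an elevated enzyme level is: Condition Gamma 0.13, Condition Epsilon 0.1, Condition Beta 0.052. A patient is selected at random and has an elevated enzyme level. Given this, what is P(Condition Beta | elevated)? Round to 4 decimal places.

By Bayes' rule, posterior ∝ prior × likelihood:
  Condition Gamma: 0.164 × 0.13 = 0.02132
  Condition Epsilon: 0.418 × 0.1 = 0.0418
  Condition Beta: 0.418 × 0.052 = 0.021736
Total = 0.084856.
P(Condition Beta | evidence) = 0.021736 / 0.084856 ≈ 0.2562.

0.2562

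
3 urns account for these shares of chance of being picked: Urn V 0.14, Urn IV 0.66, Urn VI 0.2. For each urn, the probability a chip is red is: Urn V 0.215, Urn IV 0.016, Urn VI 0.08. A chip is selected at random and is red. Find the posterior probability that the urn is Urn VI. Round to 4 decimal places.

0.2824

Prior × likelihood for each hypothesis:
  Urn V: 0.14 × 0.215 = 0.0301
  Urn IV: 0.66 × 0.016 = 0.01056
  Urn VI: 0.2 × 0.08 = 0.016
Total = 0.05666.
P(Urn VI | evidence) = 0.016 / 0.05666 ≈ 0.2824.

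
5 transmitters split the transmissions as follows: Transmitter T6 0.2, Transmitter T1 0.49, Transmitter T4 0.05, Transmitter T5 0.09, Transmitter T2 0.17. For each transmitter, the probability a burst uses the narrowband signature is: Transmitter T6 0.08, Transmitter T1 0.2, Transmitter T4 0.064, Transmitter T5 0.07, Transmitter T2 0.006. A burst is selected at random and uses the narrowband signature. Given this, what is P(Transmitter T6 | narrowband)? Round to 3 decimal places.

0.128

Compute prior × likelihood for every hypothesis:
  Transmitter T6: 0.2 × 0.08 = 0.016
  Transmitter T1: 0.49 × 0.2 = 0.098
  Transmitter T4: 0.05 × 0.064 = 0.0032
  Transmitter T5: 0.09 × 0.07 = 0.0063
  Transmitter T2: 0.17 × 0.006 = 0.00102
Sum = 0.12452.
P(Transmitter T6 | evidence) = 0.016 / 0.12452 ≈ 0.128.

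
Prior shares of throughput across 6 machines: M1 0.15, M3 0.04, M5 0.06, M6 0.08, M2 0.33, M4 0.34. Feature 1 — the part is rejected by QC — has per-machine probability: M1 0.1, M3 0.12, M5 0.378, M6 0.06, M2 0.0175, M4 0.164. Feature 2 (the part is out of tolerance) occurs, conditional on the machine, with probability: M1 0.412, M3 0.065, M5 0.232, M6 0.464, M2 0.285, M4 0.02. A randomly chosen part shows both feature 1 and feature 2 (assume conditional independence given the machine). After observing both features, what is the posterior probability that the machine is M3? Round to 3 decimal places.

0.019

Compute prior × likelihood for every hypothesis:
  M1: 0.15 × 0.1 × 0.412 = 0.00618
  M3: 0.04 × 0.12 × 0.065 = 0.000312
  M5: 0.06 × 0.378 × 0.232 = 0.00526176
  M6: 0.08 × 0.06 × 0.464 = 0.0022272
  M2: 0.33 × 0.0175 × 0.285 = 0.001645875
  M4: 0.34 × 0.164 × 0.02 = 0.0011152
Sum = 0.016742035.
P(M3 | evidence) = 0.000312 / 0.016742035 ≈ 0.019.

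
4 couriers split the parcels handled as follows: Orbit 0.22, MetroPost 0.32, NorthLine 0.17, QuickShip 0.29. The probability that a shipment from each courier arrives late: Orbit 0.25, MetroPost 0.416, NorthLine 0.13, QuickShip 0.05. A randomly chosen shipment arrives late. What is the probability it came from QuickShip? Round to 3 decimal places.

0.065

Prior × likelihood for each hypothesis:
  Orbit: 0.22 × 0.25 = 0.055
  MetroPost: 0.32 × 0.416 = 0.13312
  NorthLine: 0.17 × 0.13 = 0.0221
  QuickShip: 0.29 × 0.05 = 0.0145
Total = 0.22472.
P(QuickShip | evidence) = 0.0145 / 0.22472 ≈ 0.065.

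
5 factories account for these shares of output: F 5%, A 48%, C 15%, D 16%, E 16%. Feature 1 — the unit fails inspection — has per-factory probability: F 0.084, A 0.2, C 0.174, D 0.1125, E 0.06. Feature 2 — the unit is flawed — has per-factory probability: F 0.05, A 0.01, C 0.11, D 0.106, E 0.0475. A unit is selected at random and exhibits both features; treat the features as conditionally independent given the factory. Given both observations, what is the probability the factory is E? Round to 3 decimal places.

Compute prior × likelihood for every hypothesis:
  F: 0.05 × 0.084 × 0.05 = 0.00021
  A: 0.48 × 0.2 × 0.01 = 0.00096
  C: 0.15 × 0.174 × 0.11 = 0.002871
  D: 0.16 × 0.1125 × 0.106 = 0.001908
  E: 0.16 × 0.06 × 0.0475 = 0.000456
Total = 0.006405.
P(E | evidence) = 0.000456 / 0.006405 ≈ 0.071.

0.071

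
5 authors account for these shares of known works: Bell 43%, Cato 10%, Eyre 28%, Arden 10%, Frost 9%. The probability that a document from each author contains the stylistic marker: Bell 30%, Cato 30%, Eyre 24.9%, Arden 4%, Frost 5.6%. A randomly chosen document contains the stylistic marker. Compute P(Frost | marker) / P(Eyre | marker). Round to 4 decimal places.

Compute prior × likelihood for every hypothesis:
  Bell: 0.43 × 0.3 = 0.129
  Cato: 0.1 × 0.3 = 0.03
  Eyre: 0.28 × 0.249 = 0.06972
  Arden: 0.1 × 0.04 = 0.004
  Frost: 0.09 × 0.056 = 0.00504
Sum = 0.23776.
The ratio is 0.00504 / 0.06972 (the normalizer cancels) = 0.0723.

0.0723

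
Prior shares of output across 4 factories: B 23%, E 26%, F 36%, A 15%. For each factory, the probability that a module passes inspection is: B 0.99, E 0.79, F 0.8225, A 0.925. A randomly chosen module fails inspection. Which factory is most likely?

Taking complements, P(nonconforming | each) = B 0.01, E 0.21, F 0.1775, A 0.075.
Compute prior × likelihood for every hypothesis:
  B: 0.23 × 0.01 = 0.0023
  E: 0.26 × 0.21 = 0.0546
  F: 0.36 × 0.1775 = 0.0639
  A: 0.15 × 0.075 = 0.01125
Sum = 0.13205.
Largest term belongs to F, so F is most probable.

F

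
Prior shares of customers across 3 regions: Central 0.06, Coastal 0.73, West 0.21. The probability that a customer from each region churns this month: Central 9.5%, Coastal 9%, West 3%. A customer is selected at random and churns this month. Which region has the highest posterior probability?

Coastal

By Bayes' rule, posterior ∝ prior × likelihood:
  Central: 0.06 × 0.095 = 0.0057
  Coastal: 0.73 × 0.09 = 0.0657
  West: 0.21 × 0.03 = 0.0063
Total = 0.0777.
Largest term belongs to Coastal, so Coastal is most probable.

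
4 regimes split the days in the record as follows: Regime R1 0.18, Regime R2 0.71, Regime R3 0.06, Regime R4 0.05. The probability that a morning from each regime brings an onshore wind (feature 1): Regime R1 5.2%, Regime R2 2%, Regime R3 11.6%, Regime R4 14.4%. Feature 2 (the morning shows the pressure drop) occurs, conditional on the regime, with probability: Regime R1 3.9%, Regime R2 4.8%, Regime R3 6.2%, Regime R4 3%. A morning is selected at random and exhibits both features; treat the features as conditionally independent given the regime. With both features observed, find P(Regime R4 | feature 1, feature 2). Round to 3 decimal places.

Compute prior × likelihood for every hypothesis:
  Regime R1: 0.18 × 0.052 × 0.039 = 0.00036504
  Regime R2: 0.71 × 0.02 × 0.048 = 0.0006816
  Regime R3: 0.06 × 0.116 × 0.062 = 0.00043152
  Regime R4: 0.05 × 0.144 × 0.03 = 0.000216
Normalizing constant = 0.00169416.
P(Regime R4 | evidence) = 0.000216 / 0.00169416 ≈ 0.127.

0.127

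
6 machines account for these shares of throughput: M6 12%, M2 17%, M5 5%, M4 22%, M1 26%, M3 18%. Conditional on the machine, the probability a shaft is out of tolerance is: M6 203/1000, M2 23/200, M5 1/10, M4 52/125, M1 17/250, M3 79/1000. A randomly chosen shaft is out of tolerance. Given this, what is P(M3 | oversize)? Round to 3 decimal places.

Unnormalized posteriors (prior × likelihood):
  M6: 0.12 × 0.203 = 0.02436
  M2: 0.17 × 0.115 = 0.01955
  M5: 0.05 × 0.1 = 0.005
  M4: 0.22 × 0.416 = 0.09152
  M1: 0.26 × 0.068 = 0.01768
  M3: 0.18 × 0.079 = 0.01422
Normalizing constant = 0.17233.
P(M3 | evidence) = 0.01422 / 0.17233 ≈ 0.083.

0.083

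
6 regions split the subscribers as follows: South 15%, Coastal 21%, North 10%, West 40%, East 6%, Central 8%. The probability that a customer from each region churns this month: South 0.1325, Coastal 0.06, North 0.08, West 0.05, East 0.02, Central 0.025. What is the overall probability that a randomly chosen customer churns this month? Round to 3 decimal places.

0.064

Compute prior × likelihood for every hypothesis:
  South: 0.15 × 0.1325 = 0.019875
  Coastal: 0.21 × 0.06 = 0.0126
  North: 0.1 × 0.08 = 0.008
  West: 0.4 × 0.05 = 0.02
  East: 0.06 × 0.02 = 0.0012
  Central: 0.08 × 0.025 = 0.002
P(churn) = 0.019875 + 0.0126 + 0.008 + 0.02 + 0.0012 + 0.002 = 0.063675 → 0.064.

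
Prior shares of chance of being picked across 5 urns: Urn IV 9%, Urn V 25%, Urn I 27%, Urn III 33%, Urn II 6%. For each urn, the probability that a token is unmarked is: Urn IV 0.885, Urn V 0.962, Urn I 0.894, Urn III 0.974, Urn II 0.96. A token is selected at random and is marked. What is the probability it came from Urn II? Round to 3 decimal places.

Taking complements, P(marked | each) = Urn IV 0.115, Urn V 0.038, Urn I 0.106, Urn III 0.026, Urn II 0.04.
Compute prior × likelihood for every hypothesis:
  Urn IV: 0.09 × 0.115 = 0.01035
  Urn V: 0.25 × 0.038 = 0.0095
  Urn I: 0.27 × 0.106 = 0.02862
  Urn III: 0.33 × 0.026 = 0.00858
  Urn II: 0.06 × 0.04 = 0.0024
Normalizing constant = 0.05945.
P(Urn II | evidence) = 0.0024 / 0.05945 ≈ 0.040.

0.040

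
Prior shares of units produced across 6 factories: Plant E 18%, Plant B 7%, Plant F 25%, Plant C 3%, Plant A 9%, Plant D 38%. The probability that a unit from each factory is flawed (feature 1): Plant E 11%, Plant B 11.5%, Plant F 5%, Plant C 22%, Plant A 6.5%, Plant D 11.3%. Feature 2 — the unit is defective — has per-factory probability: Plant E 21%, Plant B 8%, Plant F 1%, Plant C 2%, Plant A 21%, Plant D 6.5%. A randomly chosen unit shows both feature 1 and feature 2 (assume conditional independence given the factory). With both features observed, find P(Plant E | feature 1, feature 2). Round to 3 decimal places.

Unnormalized posteriors (prior × likelihood):
  Plant E: 0.18 × 0.11 × 0.21 = 0.004158
  Plant B: 0.07 × 0.115 × 0.08 = 0.000644
  Plant F: 0.25 × 0.05 × 0.01 = 0.000125
  Plant C: 0.03 × 0.22 × 0.02 = 0.000132
  Plant A: 0.09 × 0.065 × 0.21 = 0.0012285
  Plant D: 0.38 × 0.113 × 0.065 = 0.0027911
Sum = 0.0090786.
P(Plant E | evidence) = 0.004158 / 0.0090786 ≈ 0.458.

0.458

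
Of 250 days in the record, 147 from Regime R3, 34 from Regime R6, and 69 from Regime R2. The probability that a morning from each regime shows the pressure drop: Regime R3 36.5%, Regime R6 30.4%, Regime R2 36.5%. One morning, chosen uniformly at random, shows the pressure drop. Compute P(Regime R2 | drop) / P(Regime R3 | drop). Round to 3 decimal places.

Unnormalized posteriors (prior × likelihood):
  Regime R3: 0.588 × 0.365 = 0.21462
  Regime R6: 0.136 × 0.304 = 0.041344
  Regime R2: 0.276 × 0.365 = 0.10074
Sum = 0.356704.
The ratio is 0.10074 / 0.21462 (the normalizer cancels) = 0.469.

0.469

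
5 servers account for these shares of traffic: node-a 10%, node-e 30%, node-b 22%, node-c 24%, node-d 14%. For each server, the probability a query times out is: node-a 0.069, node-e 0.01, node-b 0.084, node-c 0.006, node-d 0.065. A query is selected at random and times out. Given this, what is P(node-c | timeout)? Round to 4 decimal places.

Prior × likelihood for each hypothesis:
  node-a: 0.1 × 0.069 = 0.0069
  node-e: 0.3 × 0.01 = 0.003
  node-b: 0.22 × 0.084 = 0.01848
  node-c: 0.24 × 0.006 = 0.00144
  node-d: 0.14 × 0.065 = 0.0091
Normalizing constant = 0.03892.
P(node-c | evidence) = 0.00144 / 0.03892 ≈ 0.0370.

0.0370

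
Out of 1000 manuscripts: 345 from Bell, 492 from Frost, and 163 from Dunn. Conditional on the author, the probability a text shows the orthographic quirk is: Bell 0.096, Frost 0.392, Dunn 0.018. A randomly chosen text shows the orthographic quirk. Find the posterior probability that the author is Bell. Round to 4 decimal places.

0.1447

Unnormalized posteriors (prior × likelihood):
  Bell: 0.345 × 0.096 = 0.03312
  Frost: 0.492 × 0.392 = 0.192864
  Dunn: 0.163 × 0.018 = 0.002934
Sum = 0.228918.
P(Bell | evidence) = 0.03312 / 0.228918 ≈ 0.1447.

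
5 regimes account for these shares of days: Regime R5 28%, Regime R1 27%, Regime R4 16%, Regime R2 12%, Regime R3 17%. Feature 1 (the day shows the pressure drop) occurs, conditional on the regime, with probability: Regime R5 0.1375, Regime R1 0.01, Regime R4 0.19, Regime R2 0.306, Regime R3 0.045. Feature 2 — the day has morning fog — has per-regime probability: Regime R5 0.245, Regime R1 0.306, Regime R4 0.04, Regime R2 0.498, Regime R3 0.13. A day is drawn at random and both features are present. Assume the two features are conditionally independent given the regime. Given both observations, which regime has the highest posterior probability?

Regime R2

Unnormalized posteriors (prior × likelihood):
  Regime R5: 0.28 × 0.1375 × 0.245 = 0.0094325
  Regime R1: 0.27 × 0.01 × 0.306 = 0.0008262
  Regime R4: 0.16 × 0.19 × 0.04 = 0.001216
  Regime R2: 0.12 × 0.306 × 0.498 = 0.01828656
  Regime R3: 0.17 × 0.045 × 0.13 = 0.0009945
Total = 0.03075576.
Largest term belongs to Regime R2, so Regime R2 is most probable.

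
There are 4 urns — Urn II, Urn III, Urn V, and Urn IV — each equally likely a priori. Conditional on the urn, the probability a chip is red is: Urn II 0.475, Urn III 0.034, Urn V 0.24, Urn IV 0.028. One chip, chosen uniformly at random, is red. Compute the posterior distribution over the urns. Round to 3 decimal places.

With a uniform prior (1/4 each), posterior ∝ likelihood:
  Urn II: 0.475
  Urn III: 0.034
  Urn V: 0.24
  Urn IV: 0.028
Normalizing constant = 0.777.
P(Urn II | red) = 0.475/0.777 ≈ 0.611
P(Urn III | red) = 0.034/0.777 ≈ 0.044
P(Urn V | red) = 0.24/0.777 ≈ 0.309
P(Urn IV | red) = 0.028/0.777 ≈ 0.036

Urn II 0.611, Urn III 0.044, Urn V 0.309, Urn IV 0.036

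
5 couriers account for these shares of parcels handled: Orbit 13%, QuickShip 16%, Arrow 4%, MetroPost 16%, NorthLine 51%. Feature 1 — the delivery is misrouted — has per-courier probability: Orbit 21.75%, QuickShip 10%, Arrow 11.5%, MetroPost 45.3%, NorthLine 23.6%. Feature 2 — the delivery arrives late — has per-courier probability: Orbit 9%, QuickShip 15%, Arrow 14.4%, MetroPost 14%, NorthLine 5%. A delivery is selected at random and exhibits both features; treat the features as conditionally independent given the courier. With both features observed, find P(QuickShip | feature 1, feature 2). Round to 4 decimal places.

0.1102

By Bayes' rule, posterior ∝ prior × likelihood:
  Orbit: 0.13 × 0.2175 × 0.09 = 0.00254475
  QuickShip: 0.16 × 0.1 × 0.15 = 0.0024
  Arrow: 0.04 × 0.115 × 0.144 = 0.0006624
  MetroPost: 0.16 × 0.453 × 0.14 = 0.0101472
  NorthLine: 0.51 × 0.236 × 0.05 = 0.006018
Normalizing constant = 0.02177235.
P(QuickShip | evidence) = 0.0024 / 0.02177235 ≈ 0.1102.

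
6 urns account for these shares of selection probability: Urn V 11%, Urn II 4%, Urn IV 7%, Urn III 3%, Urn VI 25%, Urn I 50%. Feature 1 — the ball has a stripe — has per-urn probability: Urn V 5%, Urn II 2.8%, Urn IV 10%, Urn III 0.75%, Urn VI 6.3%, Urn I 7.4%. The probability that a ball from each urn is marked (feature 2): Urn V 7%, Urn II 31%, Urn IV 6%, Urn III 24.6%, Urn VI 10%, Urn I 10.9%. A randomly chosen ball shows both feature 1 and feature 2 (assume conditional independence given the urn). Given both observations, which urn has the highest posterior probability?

By Bayes' rule, posterior ∝ prior × likelihood:
  Urn V: 0.11 × 0.05 × 0.07 = 0.000385
  Urn II: 0.04 × 0.028 × 0.31 = 0.0003472
  Urn IV: 0.07 × 0.1 × 0.06 = 0.00042
  Urn III: 0.03 × 0.0075 × 0.246 = 0.00005535
  Urn VI: 0.25 × 0.063 × 0.1 = 0.001575
  Urn I: 0.5 × 0.074 × 0.109 = 0.004033
Sum = 0.00681555.
Largest term belongs to Urn I, so Urn I is most probable.

Urn I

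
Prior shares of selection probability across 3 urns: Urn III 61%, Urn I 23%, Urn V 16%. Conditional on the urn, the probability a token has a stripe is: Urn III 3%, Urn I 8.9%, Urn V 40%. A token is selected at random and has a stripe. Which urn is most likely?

Prior × likelihood for each hypothesis:
  Urn III: 0.61 × 0.03 = 0.0183
  Urn I: 0.23 × 0.089 = 0.02047
  Urn V: 0.16 × 0.4 = 0.064
Sum = 0.10277.
Largest term belongs to Urn V, so Urn V is most probable.

Urn V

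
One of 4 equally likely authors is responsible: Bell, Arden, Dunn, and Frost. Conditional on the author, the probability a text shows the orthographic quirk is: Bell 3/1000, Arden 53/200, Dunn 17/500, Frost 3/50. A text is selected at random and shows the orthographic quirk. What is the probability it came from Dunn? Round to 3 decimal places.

0.094

With a uniform prior (1/4 each), posterior ∝ likelihood:
  Bell: 0.003
  Arden: 0.265
  Dunn: 0.034
  Frost: 0.06
Sum = 0.362.
P(Dunn | evidence) = 0.034 / 0.362 ≈ 0.094.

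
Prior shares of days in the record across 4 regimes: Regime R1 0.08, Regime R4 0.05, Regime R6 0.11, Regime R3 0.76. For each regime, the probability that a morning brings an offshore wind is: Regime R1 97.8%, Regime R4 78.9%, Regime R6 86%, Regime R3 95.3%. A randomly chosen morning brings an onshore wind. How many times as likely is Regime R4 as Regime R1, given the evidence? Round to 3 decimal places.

Taking complements, P(onshore | each) = Regime R1 0.022, Regime R4 0.211, Regime R6 0.14, Regime R3 0.047.
Compute prior × likelihood for every hypothesis:
  Regime R1: 0.08 × 0.022 = 0.00176
  Regime R4: 0.05 × 0.211 = 0.01055
  Regime R6: 0.11 × 0.14 = 0.0154
  Regime R3: 0.76 × 0.047 = 0.03572
Sum = 0.06343.
The ratio is 0.01055 / 0.00176 (the normalizer cancels) = 5.994.

5.994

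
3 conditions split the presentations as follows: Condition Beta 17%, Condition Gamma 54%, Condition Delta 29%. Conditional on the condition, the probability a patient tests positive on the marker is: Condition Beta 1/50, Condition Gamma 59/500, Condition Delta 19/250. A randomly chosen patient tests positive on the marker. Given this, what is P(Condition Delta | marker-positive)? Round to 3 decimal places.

Compute prior × likelihood for every hypothesis:
  Condition Beta: 0.17 × 0.02 = 0.0034
  Condition Gamma: 0.54 × 0.118 = 0.06372
  Condition Delta: 0.29 × 0.076 = 0.02204
Sum = 0.08916.
P(Condition Delta | evidence) = 0.02204 / 0.08916 ≈ 0.247.

0.247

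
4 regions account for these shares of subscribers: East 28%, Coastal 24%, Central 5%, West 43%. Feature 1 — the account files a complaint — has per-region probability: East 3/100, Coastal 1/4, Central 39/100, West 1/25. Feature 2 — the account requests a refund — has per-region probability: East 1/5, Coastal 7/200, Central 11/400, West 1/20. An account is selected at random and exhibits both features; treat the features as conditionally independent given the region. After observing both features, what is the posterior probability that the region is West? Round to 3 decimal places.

0.166

Compute prior × likelihood for every hypothesis:
  East: 0.28 × 0.03 × 0.2 = 0.00168
  Coastal: 0.24 × 0.25 × 0.035 = 0.0021
  Central: 0.05 × 0.39 × 0.0275 = 0.00053625
  West: 0.43 × 0.04 × 0.05 = 0.00086
Total = 0.00517625.
P(West | evidence) = 0.00086 / 0.00517625 ≈ 0.166.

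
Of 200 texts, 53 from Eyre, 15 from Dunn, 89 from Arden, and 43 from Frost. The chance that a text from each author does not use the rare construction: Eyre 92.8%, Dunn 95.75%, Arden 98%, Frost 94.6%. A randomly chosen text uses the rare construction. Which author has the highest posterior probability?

Eyre

Taking complements, P(rare-form | each) = Eyre 0.072, Dunn 0.0425, Arden 0.02, Frost 0.054.
Unnormalized posteriors (prior × likelihood):
  Eyre: 0.265 × 0.072 = 0.01908
  Dunn: 0.075 × 0.0425 = 0.0031875
  Arden: 0.445 × 0.02 = 0.0089
  Frost: 0.215 × 0.054 = 0.01161
Sum = 0.0427775.
Largest term belongs to Eyre, so Eyre is most probable.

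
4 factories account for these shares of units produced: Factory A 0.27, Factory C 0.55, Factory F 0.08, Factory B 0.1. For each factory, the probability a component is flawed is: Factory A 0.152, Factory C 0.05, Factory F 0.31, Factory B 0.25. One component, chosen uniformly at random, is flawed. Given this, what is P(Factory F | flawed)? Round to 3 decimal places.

By Bayes' rule, posterior ∝ prior × likelihood:
  Factory A: 0.27 × 0.152 = 0.04104
  Factory C: 0.55 × 0.05 = 0.0275
  Factory F: 0.08 × 0.31 = 0.0248
  Factory B: 0.1 × 0.25 = 0.025
Sum = 0.11834.
P(Factory F | evidence) = 0.0248 / 0.11834 ≈ 0.210.

0.210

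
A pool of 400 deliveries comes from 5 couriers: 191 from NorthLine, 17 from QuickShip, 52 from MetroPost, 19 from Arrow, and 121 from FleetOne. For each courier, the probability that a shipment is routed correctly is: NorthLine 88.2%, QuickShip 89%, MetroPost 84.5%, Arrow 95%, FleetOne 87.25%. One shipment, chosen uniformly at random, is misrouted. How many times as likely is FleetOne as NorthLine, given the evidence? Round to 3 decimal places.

Taking complements, P(misrouted | each) = NorthLine 0.118, QuickShip 0.11, MetroPost 0.155, Arrow 0.05, FleetOne 0.1275.
Prior × likelihood for each hypothesis:
  NorthLine: 0.4775 × 0.118 = 0.056345
  QuickShip: 0.0425 × 0.11 = 0.004675
  MetroPost: 0.13 × 0.155 = 0.02015
  Arrow: 0.0475 × 0.05 = 0.002375
  FleetOne: 0.3025 × 0.1275 = 0.03856875
Normalizing constant = 0.12211375.
The ratio is 0.03856875 / 0.056345 (the normalizer cancels) = 0.685.

0.685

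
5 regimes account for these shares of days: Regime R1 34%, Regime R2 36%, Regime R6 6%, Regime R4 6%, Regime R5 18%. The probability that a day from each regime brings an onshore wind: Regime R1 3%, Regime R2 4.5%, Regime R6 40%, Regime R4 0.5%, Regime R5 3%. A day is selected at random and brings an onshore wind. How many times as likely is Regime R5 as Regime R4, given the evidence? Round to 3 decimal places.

18.000

By Bayes' rule, posterior ∝ prior × likelihood:
  Regime R1: 0.34 × 0.03 = 0.0102
  Regime R2: 0.36 × 0.045 = 0.0162
  Regime R6: 0.06 × 0.4 = 0.024
  Regime R4: 0.06 × 0.005 = 0.0003
  Regime R5: 0.18 × 0.03 = 0.0054
Sum = 0.0561.
The ratio is 0.0054 / 0.0003 (the normalizer cancels) = 18.000.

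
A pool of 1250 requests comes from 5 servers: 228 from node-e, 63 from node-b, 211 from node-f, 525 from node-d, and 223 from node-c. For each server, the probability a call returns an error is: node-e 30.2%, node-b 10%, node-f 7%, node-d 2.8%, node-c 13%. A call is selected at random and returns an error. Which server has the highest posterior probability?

By Bayes' rule, posterior ∝ prior × likelihood:
  node-e: 0.1824 × 0.302 = 0.0550848
  node-b: 0.0504 × 0.1 = 0.00504
  node-f: 0.1688 × 0.07 = 0.011816
  node-d: 0.42 × 0.028 = 0.01176
  node-c: 0.1784 × 0.13 = 0.023192
Sum = 0.1068928.
Largest term belongs to node-e, so node-e is most probable.

node-e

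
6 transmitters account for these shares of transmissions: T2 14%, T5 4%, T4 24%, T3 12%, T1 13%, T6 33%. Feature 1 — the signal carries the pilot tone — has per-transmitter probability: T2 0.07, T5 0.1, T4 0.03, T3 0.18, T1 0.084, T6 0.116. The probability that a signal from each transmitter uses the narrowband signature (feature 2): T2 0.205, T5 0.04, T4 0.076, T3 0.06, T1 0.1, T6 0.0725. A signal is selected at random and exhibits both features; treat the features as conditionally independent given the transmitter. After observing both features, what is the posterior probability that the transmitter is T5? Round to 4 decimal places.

0.0203

By Bayes' rule, posterior ∝ prior × likelihood:
  T2: 0.14 × 0.07 × 0.205 = 0.002009
  T5: 0.04 × 0.1 × 0.04 = 0.00016
  T4: 0.24 × 0.03 × 0.076 = 0.0005472
  T3: 0.12 × 0.18 × 0.06 = 0.001296
  T1: 0.13 × 0.084 × 0.1 = 0.001092
  T6: 0.33 × 0.116 × 0.0725 = 0.0027753
Sum = 0.0078795.
P(T5 | evidence) = 0.00016 / 0.0078795 ≈ 0.0203.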